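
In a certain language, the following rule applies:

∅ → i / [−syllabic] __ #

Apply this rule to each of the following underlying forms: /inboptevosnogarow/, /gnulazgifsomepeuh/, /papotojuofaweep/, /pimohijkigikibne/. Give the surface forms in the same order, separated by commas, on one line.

/inboptevosnogarow/: the form ends in the consonant /w/, so [i] is inserted word-finally. → [inboptevosnogarowi].
/gnulazgifsomepeuh/: the form ends in the consonant /h/, so [i] is inserted word-finally. → [gnulazgifsomepeuhi].
/papotojuofaweep/: the form ends in the consonant /p/, so [i] is inserted word-finally. → [papotojuofaweepi].
/pimohijkigikibne/: the rule's environment is not met; surfaces unchanged as [pimohijkigikibne].

inboptevosnogarowi, gnulazgifsomepeuhi, papotojuofaweepi, pimohijkigikibne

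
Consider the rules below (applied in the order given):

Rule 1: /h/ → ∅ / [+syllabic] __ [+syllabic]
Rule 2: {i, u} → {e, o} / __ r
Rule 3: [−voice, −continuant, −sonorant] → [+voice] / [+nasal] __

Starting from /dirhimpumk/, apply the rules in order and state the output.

Rule 1 (intervocalic h-deletion): no segment meets the environment; /dirhimpumk/ is unchanged.
Rule 2 (pre-rhotic lowering): /i/ is a high vowel immediately before /r/, so it lowers to [e]. /dirhimpumk/ → derhimpumk.
Rule 3 (post-nasal voicing): /p/ is a voiceless stop immediately after the nasal /m/, so it voices to [b]. /k/ is a voiceless stop immediately after the nasal /m/, so it voices to [g]. /derhimpumk/ → derhimbumg.

derhimbumg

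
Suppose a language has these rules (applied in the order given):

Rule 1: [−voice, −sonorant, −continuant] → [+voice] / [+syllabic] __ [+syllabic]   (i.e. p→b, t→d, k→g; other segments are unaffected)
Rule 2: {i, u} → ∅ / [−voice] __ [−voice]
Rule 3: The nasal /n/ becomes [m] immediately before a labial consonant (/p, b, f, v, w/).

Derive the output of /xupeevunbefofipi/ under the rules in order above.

xubeevumbefofibi

Rule 1 (intervocalic voicing): /p/ is a voiceless stop between vowels /u/ and /e/, so it voices to [b]. /p/ is a voiceless stop between vowels /i/ and /i/, so it voices to [b]. /xupeevunbefofipi/ → xubeevunbefofibi.
Rule 2 (high vowel syncope): no segment meets the environment; /xubeevunbefofibi/ is unchanged.
Rule 3 (nasal place assimilation): /n/ precedes the labial consonant /b/, so it assimilates in place to [m]. /xubeevunbefofibi/ → xubeevumbefofibi.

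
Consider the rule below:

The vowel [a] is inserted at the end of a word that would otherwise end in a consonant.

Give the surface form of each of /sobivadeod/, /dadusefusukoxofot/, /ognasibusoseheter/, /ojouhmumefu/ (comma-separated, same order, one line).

sobivadeoda, dadusefusukoxofota, ognasibusosehetera, ojouhmumefu

/sobivadeod/: the form ends in the consonant /d/, so [a] is inserted word-finally. → [sobivadeoda].
/dadusefusukoxofot/: the form ends in the consonant /t/, so [a] is inserted word-finally. → [dadusefusukoxofota].
/ognasibusoseheter/: the form ends in the consonant /r/, so [a] is inserted word-finally. → [ognasibusosehetera].
/ojouhmumefu/: the rule's environment is not met; surfaces unchanged as [ojouhmumefu].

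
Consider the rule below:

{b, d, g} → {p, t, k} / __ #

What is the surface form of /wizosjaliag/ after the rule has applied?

/g/ is a voiced stop in word-final position, so it devoices to [k].
Surface form: [wizosjaliak].

wizosjaliak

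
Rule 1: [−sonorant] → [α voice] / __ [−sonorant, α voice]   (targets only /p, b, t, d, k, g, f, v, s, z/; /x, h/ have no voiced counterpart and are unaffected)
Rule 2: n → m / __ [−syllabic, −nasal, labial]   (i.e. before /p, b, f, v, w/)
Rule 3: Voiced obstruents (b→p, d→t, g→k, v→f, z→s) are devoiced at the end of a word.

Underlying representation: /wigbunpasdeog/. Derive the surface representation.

wigbumpazdeok

Rule 1 (regressive voicing assimilation): /s/ precedes the voiced obstruent /d/, so it voices to [z] by assimilation. /wigbunpasdeog/ → wigbunpazdeog.
Rule 2 (nasal place assimilation): /n/ precedes the labial consonant /p/, so it assimilates in place to [m]. /wigbunpazdeog/ → wigbumpazdeog.
Rule 3 (final devoicing): /g/ is a voiced obstruent in word-final position, so it devoices to [k]. /wigbumpazdeog/ → wigbumpazdeok.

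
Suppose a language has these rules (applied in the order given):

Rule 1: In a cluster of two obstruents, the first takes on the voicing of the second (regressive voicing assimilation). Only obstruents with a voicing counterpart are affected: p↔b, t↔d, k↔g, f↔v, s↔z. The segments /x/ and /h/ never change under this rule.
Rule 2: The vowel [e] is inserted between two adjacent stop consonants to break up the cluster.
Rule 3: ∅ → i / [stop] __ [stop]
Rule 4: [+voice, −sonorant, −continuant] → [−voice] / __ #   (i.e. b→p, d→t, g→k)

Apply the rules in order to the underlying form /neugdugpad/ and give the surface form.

Rule 1 (regressive voicing assimilation): /g/ precedes the voiceless obstruent /p/, so it devoices to [k] by assimilation. /neugdugpad/ → neugdukpad.
Rule 2 (stop-cluster e-epenthesis): /g/ and /d/ form a stop–stop cluster, so [e] is inserted between them. /k/ and /p/ form a stop–stop cluster, so [e] is inserted between them. /neugdukpad/ → neugedukepad.
Rule 3 (stop-cluster i-epenthesis): no segment meets the environment; /neugedukepad/ is unchanged.
Rule 4 (final devoicing): /d/ is a voiced stop in word-final position, so it devoices to [t]. /neugedukepad/ → neugedukepat.

neugedukepat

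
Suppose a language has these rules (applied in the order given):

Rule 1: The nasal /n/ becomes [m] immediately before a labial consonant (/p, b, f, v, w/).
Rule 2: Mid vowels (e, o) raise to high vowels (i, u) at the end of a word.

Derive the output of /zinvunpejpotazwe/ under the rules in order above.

Rule 1 (nasal place assimilation): /n/ precedes the labial consonant /v/, so it assimilates in place to [m]. /n/ precedes the labial consonant /p/, so it assimilates in place to [m]. /zinvunpejpotazwe/ → zimvumpejpotazwe.
Rule 2 (final vowel raising): /e/ is a mid vowel in word-final position, so it raises to [i]. /zimvumpejpotazwe/ → zimvumpejpotazwi.

zimvumpejpotazwi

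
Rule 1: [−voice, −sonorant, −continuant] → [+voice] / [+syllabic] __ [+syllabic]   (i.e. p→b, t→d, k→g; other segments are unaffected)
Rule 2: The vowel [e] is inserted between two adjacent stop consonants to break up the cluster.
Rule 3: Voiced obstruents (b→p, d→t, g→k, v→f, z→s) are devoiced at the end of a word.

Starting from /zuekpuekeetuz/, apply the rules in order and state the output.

Rule 1 (intervocalic voicing): /k/ is a voiceless stop between vowels /e/ and /e/, so it voices to [g]. /t/ is a voiceless stop between vowels /e/ and /u/, so it voices to [d]. /zuekpuekeetuz/ → zuekpuegeeduz.
Rule 2 (stop-cluster e-epenthesis): /k/ and /p/ form a stop–stop cluster, so [e] is inserted between them. /zuekpuegeeduz/ → zuekepuegeeduz.
Rule 3 (final devoicing): /z/ is a voiced obstruent in word-final position, so it devoices to [s]. /zuekepuegeeduz/ → zuekepuegeedus.

zuekepuegeedus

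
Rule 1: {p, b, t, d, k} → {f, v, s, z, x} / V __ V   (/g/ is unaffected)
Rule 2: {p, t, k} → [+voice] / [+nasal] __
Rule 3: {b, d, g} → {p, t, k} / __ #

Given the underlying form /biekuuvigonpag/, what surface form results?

Rule 1 (intervocalic spirantization): /k/ is a stop between vowels /e/ and /u/, so it spirantizes to the fricative [x]. /biekuuvigonpag/ → biexuuvigonpag.
Rule 2 (post-nasal voicing): /p/ is a voiceless stop immediately after the nasal /n/, so it voices to [b]. /biexuuvigonpag/ → biexuuvigonbag.
Rule 3 (final devoicing): /g/ is a voiced stop in word-final position, so it devoices to [k]. /biexuuvigonbag/ → biexuuvigonbak.

biexuuvigonbak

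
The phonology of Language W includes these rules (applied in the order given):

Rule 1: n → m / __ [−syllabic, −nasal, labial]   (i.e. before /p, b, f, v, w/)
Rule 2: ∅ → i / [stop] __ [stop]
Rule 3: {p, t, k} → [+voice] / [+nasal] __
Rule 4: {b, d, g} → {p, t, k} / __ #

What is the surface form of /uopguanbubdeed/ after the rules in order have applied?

uopiguambubideet

Rule 1 (nasal place assimilation): /n/ precedes the labial consonant /b/, so it assimilates in place to [m]. /uopguanbubdeed/ → uopguambubdeed.
Rule 2 (stop-cluster i-epenthesis): /p/ and /g/ form a stop–stop cluster, so [i] is inserted between them. /b/ and /d/ form a stop–stop cluster, so [i] is inserted between them. /uopguambubdeed/ → uopiguambubideed.
Rule 3 (post-nasal voicing): no segment meets the environment; /uopiguambubideed/ is unchanged.
Rule 4 (final devoicing): /d/ is a voiced stop in word-final position, so it devoices to [t]. /uopiguambubideed/ → uopiguambubideet.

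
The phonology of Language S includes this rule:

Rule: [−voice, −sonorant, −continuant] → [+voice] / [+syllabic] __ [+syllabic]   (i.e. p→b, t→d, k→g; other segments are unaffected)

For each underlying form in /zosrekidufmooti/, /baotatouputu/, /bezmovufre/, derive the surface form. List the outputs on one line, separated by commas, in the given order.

/zosrekidufmooti/: /k/ is a voiceless stop between vowels /e/ and /i/, so it voices to [g]. /t/ is a voiceless stop between vowels /o/ and /i/, so it voices to [d]. → [zosregidufmoodi].
/baotatouputu/: /t/ is a voiceless stop between vowels /o/ and /a/, so it voices to [d]. /t/ is a voiceless stop between vowels /a/ and /o/, so it voices to [d]. /p/ is a voiceless stop between vowels /u/ and /u/, so it voices to [b]. /t/ is a voiceless stop between vowels /u/ and /u/, so it voices to [d]. → [baodadoubudu].
/bezmovufre/: the rule's environment is not met; surfaces unchanged as [bezmovufre].

zosregidufmoodi, baodadoubudu, bezmovufre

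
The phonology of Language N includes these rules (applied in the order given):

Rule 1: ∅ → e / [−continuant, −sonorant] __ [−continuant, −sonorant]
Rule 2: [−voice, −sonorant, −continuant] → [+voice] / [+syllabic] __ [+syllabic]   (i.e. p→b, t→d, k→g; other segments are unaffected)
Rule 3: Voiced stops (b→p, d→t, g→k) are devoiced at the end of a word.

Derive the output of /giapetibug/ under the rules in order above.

Rule 1 (stop-cluster e-epenthesis): no segment meets the environment; /giapetibug/ is unchanged.
Rule 2 (intervocalic voicing): /p/ is a voiceless stop between vowels /a/ and /e/, so it voices to [b]. /t/ is a voiceless stop between vowels /e/ and /i/, so it voices to [d]. /giapetibug/ → giabedibug.
Rule 3 (final devoicing): /g/ is a voiced stop in word-final position, so it devoices to [k]. /giabedibug/ → giabedibuk.

giabedibuk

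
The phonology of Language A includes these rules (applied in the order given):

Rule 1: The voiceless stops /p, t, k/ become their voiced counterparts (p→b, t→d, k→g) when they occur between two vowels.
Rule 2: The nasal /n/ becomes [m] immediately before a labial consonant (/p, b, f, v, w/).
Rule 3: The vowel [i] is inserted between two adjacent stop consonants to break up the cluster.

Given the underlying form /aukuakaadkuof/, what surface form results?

Rule 1 (intervocalic voicing): /k/ is a voiceless stop between vowels /u/ and /u/, so it voices to [g]. /k/ is a voiceless stop between vowels /a/ and /a/, so it voices to [g]. /aukuakaadkuof/ → auguagaadkuof.
Rule 2 (nasal place assimilation): no segment meets the environment; /auguagaadkuof/ is unchanged.
Rule 3 (stop-cluster i-epenthesis): /d/ and /k/ form a stop–stop cluster, so [i] is inserted between them. /auguagaadkuof/ → auguagaadikuof.

auguagaadikuof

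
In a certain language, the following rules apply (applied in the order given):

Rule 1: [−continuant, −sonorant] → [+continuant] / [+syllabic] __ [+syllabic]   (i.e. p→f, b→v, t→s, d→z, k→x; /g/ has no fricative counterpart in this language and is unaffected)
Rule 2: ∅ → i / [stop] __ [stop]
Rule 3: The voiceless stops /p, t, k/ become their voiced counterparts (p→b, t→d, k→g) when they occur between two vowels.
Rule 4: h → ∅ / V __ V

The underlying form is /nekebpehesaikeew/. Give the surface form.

Rule 1 (intervocalic spirantization): /k/ is a stop between vowels /e/ and /e/, so it spirantizes to the fricative [x]. /k/ is a stop between vowels /i/ and /e/, so it spirantizes to the fricative [x]. /nekebpehesaikeew/ → nexebpehesaixeew.
Rule 2 (stop-cluster i-epenthesis): /b/ and /p/ form a stop–stop cluster, so [i] is inserted between them. /nexebpehesaixeew/ → nexebipehesaixeew.
Rule 3 (intervocalic voicing): /p/ is a voiceless stop between vowels /i/ and /e/, so it voices to [b]. /nexebipehesaixeew/ → nexebibehesaixeew.
Rule 4 (intervocalic h-deletion): /h/ occurs between vowels /e/ and /e/, so it deletes. /nexebibehesaixeew/ → nexebibeesaixeew.

nexebibeesaixeew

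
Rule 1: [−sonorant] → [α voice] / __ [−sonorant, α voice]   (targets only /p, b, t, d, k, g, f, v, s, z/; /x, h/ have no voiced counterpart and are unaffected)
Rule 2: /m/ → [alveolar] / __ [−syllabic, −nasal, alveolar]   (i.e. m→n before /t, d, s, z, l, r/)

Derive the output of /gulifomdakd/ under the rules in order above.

Rule 1 (regressive voicing assimilation): /k/ precedes the voiced obstruent /d/, so it voices to [g] by assimilation. /gulifomdakd/ → gulifomdagd.
Rule 2 (nasal place assimilation): /m/ precedes the alveolar consonant /d/, so it assimilates in place to [n]. /gulifomdagd/ → gulifondagd.

gulifondagd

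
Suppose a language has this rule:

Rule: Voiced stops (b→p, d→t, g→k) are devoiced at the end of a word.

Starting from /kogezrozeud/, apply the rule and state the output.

Scanning /kogezrozeud/: /g/ at position 3 is not in the conditioning environment; /d/ is a voiced stop in word-final position, so it devoices to [t].
Result: [kogezrozeut].

kogezrozeut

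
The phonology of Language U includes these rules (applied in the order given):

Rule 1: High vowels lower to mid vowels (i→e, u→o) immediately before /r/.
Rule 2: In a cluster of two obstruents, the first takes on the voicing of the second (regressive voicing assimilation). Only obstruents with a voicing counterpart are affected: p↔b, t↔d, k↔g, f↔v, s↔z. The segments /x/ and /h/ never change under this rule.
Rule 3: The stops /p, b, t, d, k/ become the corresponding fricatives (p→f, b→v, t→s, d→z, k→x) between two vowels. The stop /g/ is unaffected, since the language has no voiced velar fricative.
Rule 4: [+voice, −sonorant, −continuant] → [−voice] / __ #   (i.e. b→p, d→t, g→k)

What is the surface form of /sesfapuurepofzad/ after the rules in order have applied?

Rule 1 (pre-rhotic lowering): /u/ is a high vowel immediately before /r/, so it lowers to [o]. /sesfapuurepofzad/ → sesfapuorepofzad.
Rule 2 (regressive voicing assimilation): /f/ precedes the voiced obstruent /z/, so it voices to [v] by assimilation. /sesfapuorepofzad/ → sesfapuorepovzad.
Rule 3 (intervocalic spirantization): /p/ is a stop between vowels /a/ and /u/, so it spirantizes to the fricative [f]. /p/ is a stop between vowels /e/ and /o/, so it spirantizes to the fricative [f]. /sesfapuorepovzad/ → sesfafuorefovzad.
Rule 4 (final devoicing): /d/ is a voiced stop in word-final position, so it devoices to [t]. /sesfafuorefovzad/ → sesfafuorefovzat.

sesfafuorefovzat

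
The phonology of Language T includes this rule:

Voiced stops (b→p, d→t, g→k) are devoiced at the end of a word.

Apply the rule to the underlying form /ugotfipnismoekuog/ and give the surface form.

ugotfipnismoekuok

/g/ is a voiced stop in word-final position, so it devoices to [k].
The other instance of /g/ does not occur in the required environment and remains unchanged.
Surface form: [ugotfipnismoekuok].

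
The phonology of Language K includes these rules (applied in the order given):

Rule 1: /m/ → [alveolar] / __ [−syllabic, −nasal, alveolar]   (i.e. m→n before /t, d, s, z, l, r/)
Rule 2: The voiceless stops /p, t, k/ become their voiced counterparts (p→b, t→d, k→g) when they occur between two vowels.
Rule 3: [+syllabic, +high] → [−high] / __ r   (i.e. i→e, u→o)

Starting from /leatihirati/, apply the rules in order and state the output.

leadiheradi

Rule 1 (nasal place assimilation): no segment meets the environment; /leatihirati/ is unchanged.
Rule 2 (intervocalic voicing): /t/ is a voiceless stop between vowels /a/ and /i/, so it voices to [d]. /t/ is a voiceless stop between vowels /a/ and /i/, so it voices to [d]. /leatihirati/ → leadihiradi.
Rule 3 (pre-rhotic lowering): /i/ is a high vowel immediately before /r/, so it lowers to [e]. /leadihiradi/ → leadiheradi.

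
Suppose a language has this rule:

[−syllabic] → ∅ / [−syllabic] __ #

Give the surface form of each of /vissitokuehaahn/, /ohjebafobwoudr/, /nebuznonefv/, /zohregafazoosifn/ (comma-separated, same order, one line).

vissitokuehaah, ohjebafobwoud, nebuznonef, zohregafazoosif

/vissitokuehaahn/: /n/ is the second consonant of a word-final cluster /hn/, so it deletes. → [vissitokuehaah].
/ohjebafobwoudr/: /r/ is the second consonant of a word-final cluster /dr/, so it deletes. → [ohjebafobwoud].
/nebuznonefv/: /v/ is the second consonant of a word-final cluster /fv/, so it deletes. → [nebuznonef].
/zohregafazoosifn/: /n/ is the second consonant of a word-final cluster /fn/, so it deletes. → [zohregafazoosif].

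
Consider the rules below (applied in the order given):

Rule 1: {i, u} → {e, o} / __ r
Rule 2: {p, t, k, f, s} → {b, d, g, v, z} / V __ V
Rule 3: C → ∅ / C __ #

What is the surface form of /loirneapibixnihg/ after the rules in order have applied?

Rule 1 (pre-rhotic lowering): /i/ is a high vowel immediately before /r/, so it lowers to [e]. /loirneapibixnihg/ → loerneapibixnihg.
Rule 2 (intervocalic voicing): /p/ is a voiceless obstruent between vowels /a/ and /i/, so it voices to [b]. /loerneapibixnihg/ → loerneabibixnihg.
Rule 3 (final cluster simplification): /g/ is the second consonant of a word-final cluster /hg/, so it deletes. /loerneabibixnihg/ → loerneabibixnih.

loerneabibixnih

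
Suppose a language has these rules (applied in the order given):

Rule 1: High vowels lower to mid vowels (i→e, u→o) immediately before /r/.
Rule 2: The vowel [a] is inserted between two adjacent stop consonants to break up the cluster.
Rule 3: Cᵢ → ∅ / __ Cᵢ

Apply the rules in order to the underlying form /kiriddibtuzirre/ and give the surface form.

keridadibatuzere

Rule 1 (pre-rhotic lowering): /i/ is a high vowel immediately before /r/, so it lowers to [e]. /i/ is a high vowel immediately before /r/, so it lowers to [e]. /kiriddibtuzirre/ → keriddibtuzerre.
Rule 2 (stop-cluster a-epenthesis): /d/ and /d/ form a stop–stop cluster, so [a] is inserted between them. /b/ and /t/ form a stop–stop cluster, so [a] is inserted between them. /keriddibtuzerre/ → keridadibatuzerre.
Rule 3 (degemination): /rr/ is a geminate; the first /r/ deletes. /keridadibatuzerre/ → keridadibatuzere.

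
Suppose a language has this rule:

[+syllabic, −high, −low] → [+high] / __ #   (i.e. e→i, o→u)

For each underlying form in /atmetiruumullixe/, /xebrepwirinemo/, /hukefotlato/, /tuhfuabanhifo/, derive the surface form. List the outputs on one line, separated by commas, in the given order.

atmetiruumullixi, xebrepwirinemu, hukefotlatu, tuhfuabanhifu

/atmetiruumullixe/: /e/ is a mid vowel in word-final position, so it raises to [i]. → [atmetiruumullixi].
/xebrepwirinemo/: /o/ is a mid vowel in word-final position, so it raises to [u]. → [xebrepwirinemu].
/hukefotlato/: /o/ is a mid vowel in word-final position, so it raises to [u]. → [hukefotlatu].
/tuhfuabanhifo/: /o/ is a mid vowel in word-final position, so it raises to [u]. → [tuhfuabanhifu].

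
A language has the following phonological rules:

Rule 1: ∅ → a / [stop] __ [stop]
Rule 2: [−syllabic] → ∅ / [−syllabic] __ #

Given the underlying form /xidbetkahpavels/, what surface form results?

xidabetakahpavel

Rule 1 (stop-cluster a-epenthesis): /d/ and /b/ form a stop–stop cluster, so [a] is inserted between them. /t/ and /k/ form a stop–stop cluster, so [a] is inserted between them. /xidbetkahpavels/ → xidabetakahpavels.
Rule 2 (final cluster simplification): /s/ is the second consonant of a word-final cluster /ls/, so it deletes. /xidabetakahpavels/ → xidabetakahpavel.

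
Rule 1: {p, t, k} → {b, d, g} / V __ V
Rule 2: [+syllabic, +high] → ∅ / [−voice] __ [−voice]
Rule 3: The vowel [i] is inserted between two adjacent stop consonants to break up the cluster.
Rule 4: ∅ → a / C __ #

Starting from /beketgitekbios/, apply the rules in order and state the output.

begetigidekibiosa

Rule 1 (intervocalic voicing): /k/ is a voiceless stop between vowels /e/ and /e/, so it voices to [g]. /t/ is a voiceless stop between vowels /i/ and /e/, so it voices to [d]. /beketgitekbios/ → begetgidekbios.
Rule 2 (high vowel syncope): no segment meets the environment; /begetgidekbios/ is unchanged.
Rule 3 (stop-cluster i-epenthesis): /t/ and /g/ form a stop–stop cluster, so [i] is inserted between them. /k/ and /b/ form a stop–stop cluster, so [i] is inserted between them. /begetgidekbios/ → begetigidekibios.
Rule 4 (final a-epenthesis): the form ends in the consonant /s/, so [a] is inserted word-finally. /begetigidekibios/ → begetigidekibiosa.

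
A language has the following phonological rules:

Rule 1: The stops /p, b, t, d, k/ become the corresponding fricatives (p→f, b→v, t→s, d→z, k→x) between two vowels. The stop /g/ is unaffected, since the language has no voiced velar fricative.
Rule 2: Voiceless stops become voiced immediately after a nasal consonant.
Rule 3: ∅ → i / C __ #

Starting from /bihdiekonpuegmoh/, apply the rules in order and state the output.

bihdiexonbuegmohi

Rule 1 (intervocalic spirantization): /k/ is a stop between vowels /e/ and /o/, so it spirantizes to the fricative [x]. /bihdiekonpuegmoh/ → bihdiexonpuegmoh.
Rule 2 (post-nasal voicing): /p/ is a voiceless stop immediately after the nasal /n/, so it voices to [b]. /bihdiexonpuegmoh/ → bihdiexonbuegmoh.
Rule 3 (final i-epenthesis): the form ends in the consonant /h/, so [i] is inserted word-finally. /bihdiexonbuegmoh/ → bihdiexonbuegmohi.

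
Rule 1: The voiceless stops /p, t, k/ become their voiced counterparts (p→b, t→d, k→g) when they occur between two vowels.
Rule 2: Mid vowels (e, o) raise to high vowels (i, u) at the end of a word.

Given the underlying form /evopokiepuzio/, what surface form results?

evobogiebuziu

Rule 1 (intervocalic voicing): /p/ is a voiceless stop between vowels /o/ and /o/, so it voices to [b]. /k/ is a voiceless stop between vowels /o/ and /i/, so it voices to [g]. /p/ is a voiceless stop between vowels /e/ and /u/, so it voices to [b]. /evopokiepuzio/ → evobogiebuzio.
Rule 2 (final vowel raising): /o/ is a mid vowel in word-final position, so it raises to [u]. /evobogiebuzio/ → evobogiebuziu.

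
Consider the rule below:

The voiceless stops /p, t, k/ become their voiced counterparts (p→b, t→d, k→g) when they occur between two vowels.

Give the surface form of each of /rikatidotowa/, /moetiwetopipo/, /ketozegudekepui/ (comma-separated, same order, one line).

rigadidodowa, moediwedobibo, kedozegudegebui

/rikatidotowa/: /k/ is a voiceless stop between vowels /i/ and /a/, so it voices to [g]. /t/ is a voiceless stop between vowels /a/ and /i/, so it voices to [d]. /t/ is a voiceless stop between vowels /o/ and /o/, so it voices to [d]. → [rigadidodowa].
/moetiwetopipo/: /t/ is a voiceless stop between vowels /e/ and /i/, so it voices to [d]. /t/ is a voiceless stop between vowels /e/ and /o/, so it voices to [d]. /p/ is a voiceless stop between vowels /o/ and /i/, so it voices to [b]. /p/ is a voiceless stop between vowels /i/ and /o/, so it voices to [b]. → [moediwedobibo].
/ketozegudekepui/: /t/ is a voiceless stop between vowels /e/ and /o/, so it voices to [d]. /k/ is a voiceless stop between vowels /e/ and /e/, so it voices to [g]. /p/ is a voiceless stop between vowels /e/ and /u/, so it voices to [b]. → [kedozegudegebui].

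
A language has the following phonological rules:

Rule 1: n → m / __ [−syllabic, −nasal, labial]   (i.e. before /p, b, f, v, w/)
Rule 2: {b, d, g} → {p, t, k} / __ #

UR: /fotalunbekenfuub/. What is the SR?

Rule 1 (nasal place assimilation): /n/ precedes the labial consonant /b/, so it assimilates in place to [m]. /n/ precedes the labial consonant /f/, so it assimilates in place to [m]. /fotalunbekenfuub/ → fotalumbekemfuub.
Rule 2 (final devoicing): /b/ is a voiced stop in word-final position, so it devoices to [p]. /fotalumbekemfuub/ → fotalumbekemfuup.

fotalumbekemfuup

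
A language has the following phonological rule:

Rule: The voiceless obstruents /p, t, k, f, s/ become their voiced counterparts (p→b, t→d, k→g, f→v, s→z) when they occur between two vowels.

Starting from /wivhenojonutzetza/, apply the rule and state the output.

wivhenojonutzetza

No segment of /wivhenojonutzetza/ meets the structural description of the rule, so the form surfaces unchanged.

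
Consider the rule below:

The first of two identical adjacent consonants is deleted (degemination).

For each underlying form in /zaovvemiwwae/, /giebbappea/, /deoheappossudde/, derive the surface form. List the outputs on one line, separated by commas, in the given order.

/zaovvemiwwae/: /vv/ is a geminate; the first /v/ deletes. /ww/ is a geminate; the first /w/ deletes. → [zaovemiwae].
/giebbappea/: /bb/ is a geminate; the first /b/ deletes. /pp/ is a geminate; the first /p/ deletes. → [giebapea].
/deoheappossudde/: /pp/ is a geminate; the first /p/ deletes. /ss/ is a geminate; the first /s/ deletes. /dd/ is a geminate; the first /d/ deletes. → [deoheaposude].

zaovemiwae, giebapea, deoheaposude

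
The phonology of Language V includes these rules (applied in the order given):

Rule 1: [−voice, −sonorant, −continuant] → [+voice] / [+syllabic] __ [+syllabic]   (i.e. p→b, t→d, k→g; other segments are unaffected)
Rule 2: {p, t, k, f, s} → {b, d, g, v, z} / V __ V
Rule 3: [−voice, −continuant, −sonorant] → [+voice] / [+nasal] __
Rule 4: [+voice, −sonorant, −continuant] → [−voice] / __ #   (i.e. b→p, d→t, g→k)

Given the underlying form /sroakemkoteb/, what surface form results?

Rule 1 (intervocalic voicing): /k/ is a voiceless stop between vowels /a/ and /e/, so it voices to [g]. /t/ is a voiceless stop between vowels /o/ and /e/, so it voices to [d]. /sroakemkoteb/ → sroagemkodeb.
Rule 2 (intervocalic voicing): no segment meets the environment; /sroagemkodeb/ is unchanged.
Rule 3 (post-nasal voicing): /k/ is a voiceless stop immediately after the nasal /m/, so it voices to [g]. /sroagemkodeb/ → sroagemgodeb.
Rule 4 (final devoicing): /b/ is a voiced stop in word-final position, so it devoices to [p]. /sroagemgodeb/ → sroagemgodep.

sroagemgodep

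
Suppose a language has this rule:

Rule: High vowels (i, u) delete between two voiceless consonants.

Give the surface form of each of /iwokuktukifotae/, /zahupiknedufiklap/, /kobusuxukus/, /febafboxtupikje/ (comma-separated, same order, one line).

iwokktkfotae, zahpknedufklap, kobusxks, febafboxtpkje

/iwokuktukifotae/: /u/ is a high vowel flanked by voiceless consonants /k/ and /k/, so it deletes. /u/ is a high vowel flanked by voiceless consonants /t/ and /k/, so it deletes. /i/ is a high vowel flanked by voiceless consonants /k/ and /f/, so it deletes. → [iwokktkfotae].
/zahupiknedufiklap/: /u/ is a high vowel flanked by voiceless consonants /h/ and /p/, so it deletes. /i/ is a high vowel flanked by voiceless consonants /p/ and /k/, so it deletes. /i/ is a high vowel flanked by voiceless consonants /f/ and /k/, so it deletes. → [zahpknedufklap].
/kobusuxukus/: /u/ is a high vowel flanked by voiceless consonants /s/ and /x/, so it deletes. /u/ is a high vowel flanked by voiceless consonants /x/ and /k/, so it deletes. /u/ is a high vowel flanked by voiceless consonants /k/ and /s/, so it deletes. → [kobusxks].
/febafboxtupikje/: /u/ is a high vowel flanked by voiceless consonants /t/ and /p/, so it deletes. /i/ is a high vowel flanked by voiceless consonants /p/ and /k/, so it deletes. → [febafboxtpkje].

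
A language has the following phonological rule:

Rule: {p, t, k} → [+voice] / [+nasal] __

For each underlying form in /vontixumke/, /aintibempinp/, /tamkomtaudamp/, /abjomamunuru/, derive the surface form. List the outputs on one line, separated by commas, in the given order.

/vontixumke/: /t/ is a voiceless stop immediately after the nasal /n/, so it voices to [d]. /k/ is a voiceless stop immediately after the nasal /m/, so it voices to [g]. → [vondixumge].
/aintibempinp/: /t/ is a voiceless stop immediately after the nasal /n/, so it voices to [d]. /p/ is a voiceless stop immediately after the nasal /m/, so it voices to [b]. /p/ is a voiceless stop immediately after the nasal /n/, so it voices to [b]. → [aindibembinb].
/tamkomtaudamp/: /k/ is a voiceless stop immediately after the nasal /m/, so it voices to [g]. /t/ is a voiceless stop immediately after the nasal /m/, so it voices to [d]. /p/ is a voiceless stop immediately after the nasal /m/, so it voices to [b]. → [tamgomdaudamb].
/abjomamunuru/: the rule's environment is not met; surfaces unchanged as [abjomamunuru].

vondixumge, aindibembinb, tamgomdaudamb, abjomamunuru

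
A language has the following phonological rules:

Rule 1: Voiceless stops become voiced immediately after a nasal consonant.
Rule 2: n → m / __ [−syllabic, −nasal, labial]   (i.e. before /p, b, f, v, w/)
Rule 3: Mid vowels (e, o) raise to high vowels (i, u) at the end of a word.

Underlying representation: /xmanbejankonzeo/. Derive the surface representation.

xmambejangonzeu

Rule 1 (post-nasal voicing): /k/ is a voiceless stop immediately after the nasal /n/, so it voices to [g]. /xmanbejankonzeo/ → xmanbejangonzeo.
Rule 2 (nasal place assimilation): /n/ precedes the labial consonant /b/, so it assimilates in place to [m]. /xmanbejangonzeo/ → xmambejangonzeo.
Rule 3 (final vowel raising): /o/ is a mid vowel in word-final position, so it raises to [u]. /xmambejangonzeo/ → xmambejangonzeu.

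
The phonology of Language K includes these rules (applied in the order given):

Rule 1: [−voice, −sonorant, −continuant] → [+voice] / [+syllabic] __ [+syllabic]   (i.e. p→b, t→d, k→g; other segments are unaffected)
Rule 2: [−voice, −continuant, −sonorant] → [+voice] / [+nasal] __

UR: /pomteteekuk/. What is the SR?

pomdedeeguk

Rule 1 (intervocalic voicing): /t/ is a voiceless stop between vowels /e/ and /e/, so it voices to [d]. /k/ is a voiceless stop between vowels /e/ and /u/, so it voices to [g]. /pomteteekuk/ → pomtedeeguk.
Rule 2 (post-nasal voicing): /t/ is a voiceless stop immediately after the nasal /m/, so it voices to [d]. /pomtedeeguk/ → pomdedeeguk.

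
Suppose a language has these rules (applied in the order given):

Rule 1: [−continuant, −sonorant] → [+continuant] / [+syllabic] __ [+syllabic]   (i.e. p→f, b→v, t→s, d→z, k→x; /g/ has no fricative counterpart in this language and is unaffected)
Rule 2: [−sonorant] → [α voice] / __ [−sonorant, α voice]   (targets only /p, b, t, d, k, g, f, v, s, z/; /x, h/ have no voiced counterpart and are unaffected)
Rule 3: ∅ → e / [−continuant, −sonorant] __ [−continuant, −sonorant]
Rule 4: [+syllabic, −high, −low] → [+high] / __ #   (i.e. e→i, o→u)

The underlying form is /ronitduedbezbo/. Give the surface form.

ronideduedebezbu

Rule 1 (intervocalic spirantization): no segment meets the environment; /ronitduedbezbo/ is unchanged.
Rule 2 (regressive voicing assimilation): /t/ precedes the voiced obstruent /d/, so it voices to [d] by assimilation. /ronitduedbezbo/ → ronidduedbezbo.
Rule 3 (stop-cluster e-epenthesis): /d/ and /d/ form a stop–stop cluster, so [e] is inserted between them. /d/ and /b/ form a stop–stop cluster, so [e] is inserted between them. /ronidduedbezbo/ → ronideduedebezbo.
Rule 4 (final vowel raising): /o/ is a mid vowel in word-final position, so it raises to [u]. /ronideduedebezbo/ → ronideduedebezbu.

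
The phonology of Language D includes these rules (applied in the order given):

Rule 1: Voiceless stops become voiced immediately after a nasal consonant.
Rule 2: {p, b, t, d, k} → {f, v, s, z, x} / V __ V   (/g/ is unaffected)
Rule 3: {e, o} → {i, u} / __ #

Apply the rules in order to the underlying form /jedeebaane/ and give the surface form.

jezeevaani

Rule 1 (post-nasal voicing): no segment meets the environment; /jedeebaane/ is unchanged.
Rule 2 (intervocalic spirantization): /d/ is a stop between vowels /e/ and /e/, so it spirantizes to the fricative [z]. /b/ is a stop between vowels /e/ and /a/, so it spirantizes to the fricative [v]. /jedeebaane/ → jezeevaane.
Rule 3 (final vowel raising): /e/ is a mid vowel in word-final position, so it raises to [i]. /jezeevaane/ → jezeevaani.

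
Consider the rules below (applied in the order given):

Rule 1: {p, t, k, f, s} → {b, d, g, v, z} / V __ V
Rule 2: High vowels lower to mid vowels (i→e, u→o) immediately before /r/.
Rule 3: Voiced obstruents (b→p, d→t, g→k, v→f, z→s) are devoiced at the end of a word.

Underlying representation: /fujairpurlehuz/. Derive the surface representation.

fujaerporlehus

Rule 1 (intervocalic voicing): no segment meets the environment; /fujairpurlehuz/ is unchanged.
Rule 2 (pre-rhotic lowering): /i/ is a high vowel immediately before /r/, so it lowers to [e]. /u/ is a high vowel immediately before /r/, so it lowers to [o]. /fujairpurlehuz/ → fujaerporlehuz.
Rule 3 (final devoicing): /z/ is a voiced obstruent in word-final position, so it devoices to [s]. /fujaerporlehuz/ → fujaerporlehus.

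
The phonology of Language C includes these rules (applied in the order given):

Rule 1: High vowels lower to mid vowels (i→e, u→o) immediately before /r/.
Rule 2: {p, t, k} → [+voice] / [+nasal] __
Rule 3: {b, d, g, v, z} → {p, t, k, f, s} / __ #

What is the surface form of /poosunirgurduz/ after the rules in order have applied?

Rule 1 (pre-rhotic lowering): /i/ is a high vowel immediately before /r/, so it lowers to [e]. /u/ is a high vowel immediately before /r/, so it lowers to [o]. /poosunirgurduz/ → poosunergorduz.
Rule 2 (post-nasal voicing): no segment meets the environment; /poosunergorduz/ is unchanged.
Rule 3 (final devoicing): /z/ is a voiced obstruent in word-final position, so it devoices to [s]. /poosunergorduz/ → poosunergordus.

poosunergordus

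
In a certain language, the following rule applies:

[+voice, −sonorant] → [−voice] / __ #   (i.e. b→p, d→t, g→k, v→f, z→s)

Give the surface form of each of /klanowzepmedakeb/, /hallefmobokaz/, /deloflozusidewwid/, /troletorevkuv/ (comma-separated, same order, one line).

klanowzepmedakep, hallefmobokas, deloflozusidewwit, troletorevkuf

/klanowzepmedakeb/: /b/ is a voiced obstruent in word-final position, so it devoices to [p]. → [klanowzepmedakep].
/hallefmobokaz/: /z/ is a voiced obstruent in word-final position, so it devoices to [s]. → [hallefmobokas].
/deloflozusidewwid/: /d/ is a voiced obstruent in word-final position, so it devoices to [t]. → [deloflozusidewwit].
/troletorevkuv/: /v/ is a voiced obstruent in word-final position, so it devoices to [f]. → [troletorevkuf].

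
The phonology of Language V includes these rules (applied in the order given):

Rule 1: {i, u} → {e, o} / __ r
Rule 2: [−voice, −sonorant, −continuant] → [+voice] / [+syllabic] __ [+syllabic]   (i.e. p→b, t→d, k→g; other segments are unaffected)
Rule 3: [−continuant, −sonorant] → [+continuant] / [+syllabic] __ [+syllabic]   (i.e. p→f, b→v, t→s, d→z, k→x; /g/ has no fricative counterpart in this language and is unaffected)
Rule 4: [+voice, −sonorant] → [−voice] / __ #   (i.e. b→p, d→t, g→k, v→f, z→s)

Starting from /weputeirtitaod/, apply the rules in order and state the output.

Rule 1 (pre-rhotic lowering): /i/ is a high vowel immediately before /r/, so it lowers to [e]. /weputeirtitaod/ → weputeertitaod.
Rule 2 (intervocalic voicing): /p/ is a voiceless stop between vowels /e/ and /u/, so it voices to [b]. /t/ is a voiceless stop between vowels /u/ and /e/, so it voices to [d]. /t/ is a voiceless stop between vowels /i/ and /a/, so it voices to [d]. /weputeertitaod/ → webudeertidaod.
Rule 3 (intervocalic spirantization): /b/ is a stop between vowels /e/ and /u/, so it spirantizes to the fricative [v]. /d/ is a stop between vowels /u/ and /e/, so it spirantizes to the fricative [z]. /d/ is a stop between vowels /i/ and /a/, so it spirantizes to the fricative [z]. /webudeertidaod/ → wevuzeertizaod.
Rule 4 (final devoicing): /d/ is a voiced obstruent in word-final position, so it devoices to [t]. /wevuzeertizaod/ → wevuzeertizaot.

wevuzeertizaot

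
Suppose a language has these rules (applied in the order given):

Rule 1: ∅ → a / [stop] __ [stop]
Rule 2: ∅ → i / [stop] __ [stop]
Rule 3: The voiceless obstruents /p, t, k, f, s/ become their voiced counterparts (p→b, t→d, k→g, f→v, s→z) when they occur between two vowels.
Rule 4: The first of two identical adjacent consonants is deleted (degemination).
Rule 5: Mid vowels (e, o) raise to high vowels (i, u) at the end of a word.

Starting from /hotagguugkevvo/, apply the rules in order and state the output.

hodagaguugagevu

Rule 1 (stop-cluster a-epenthesis): /g/ and /g/ form a stop–stop cluster, so [a] is inserted between them. /g/ and /k/ form a stop–stop cluster, so [a] is inserted between them. /hotagguugkevvo/ → hotagaguugakevvo.
Rule 2 (stop-cluster i-epenthesis): no segment meets the environment; /hotagaguugakevvo/ is unchanged.
Rule 3 (intervocalic voicing): /t/ is a voiceless obstruent between vowels /o/ and /a/, so it voices to [d]. /k/ is a voiceless obstruent between vowels /a/ and /e/, so it voices to [g]. /hotagaguugakevvo/ → hodagaguugagevvo.
Rule 4 (degemination): /vv/ is a geminate; the first /v/ deletes. /hodagaguugagevvo/ → hodagaguugagevo.
Rule 5 (final vowel raising): /o/ is a mid vowel in word-final position, so it raises to [u]. /hodagaguugagevo/ → hodagaguugagevu.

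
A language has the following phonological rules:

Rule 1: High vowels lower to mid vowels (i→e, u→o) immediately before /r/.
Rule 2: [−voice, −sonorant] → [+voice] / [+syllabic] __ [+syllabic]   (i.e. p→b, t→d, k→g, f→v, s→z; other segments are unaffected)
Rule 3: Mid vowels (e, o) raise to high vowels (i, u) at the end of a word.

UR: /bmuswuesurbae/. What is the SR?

bmuswuezorbai

Rule 1 (pre-rhotic lowering): /u/ is a high vowel immediately before /r/, so it lowers to [o]. /bmuswuesurbae/ → bmuswuesorbae.
Rule 2 (intervocalic voicing): /s/ is a voiceless obstruent between vowels /e/ and /o/, so it voices to [z]. /bmuswuesorbae/ → bmuswuezorbae.
Rule 3 (final vowel raising): /e/ is a mid vowel in word-final position, so it raises to [i]. /bmuswuezorbae/ → bmuswuezorbai.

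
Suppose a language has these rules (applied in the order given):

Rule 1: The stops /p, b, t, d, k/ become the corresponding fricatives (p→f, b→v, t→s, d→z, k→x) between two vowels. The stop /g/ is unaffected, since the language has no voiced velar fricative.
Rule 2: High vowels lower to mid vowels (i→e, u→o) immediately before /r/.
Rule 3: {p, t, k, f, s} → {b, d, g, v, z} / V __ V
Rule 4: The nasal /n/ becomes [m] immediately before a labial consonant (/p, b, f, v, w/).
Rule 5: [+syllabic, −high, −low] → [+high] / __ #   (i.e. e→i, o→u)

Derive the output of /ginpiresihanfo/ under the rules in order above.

Rule 1 (intervocalic spirantization): no segment meets the environment; /ginpiresihanfo/ is unchanged.
Rule 2 (pre-rhotic lowering): /i/ is a high vowel immediately before /r/, so it lowers to [e]. /ginpiresihanfo/ → ginperesihanfo.
Rule 3 (intervocalic voicing): /s/ is a voiceless obstruent between vowels /e/ and /i/, so it voices to [z]. /ginperesihanfo/ → ginperezihanfo.
Rule 4 (nasal place assimilation): /n/ precedes the labial consonant /p/, so it assimilates in place to [m]. /n/ precedes the labial consonant /f/, so it assimilates in place to [m]. /ginperezihanfo/ → gimperezihamfo.
Rule 5 (final vowel raising): /o/ is a mid vowel in word-final position, so it raises to [u]. /gimperezihamfo/ → gimperezihamfu.

gimperezihamfu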